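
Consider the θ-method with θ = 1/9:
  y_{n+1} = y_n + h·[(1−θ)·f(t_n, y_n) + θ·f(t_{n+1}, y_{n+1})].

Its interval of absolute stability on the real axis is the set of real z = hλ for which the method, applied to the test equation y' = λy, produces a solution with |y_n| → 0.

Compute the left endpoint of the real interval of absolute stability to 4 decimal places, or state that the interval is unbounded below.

On y'=λy, z=hλ:
  y_{n+1} = y_n + z·[8/9·y_n + 1/9·y_{n+1}] ⇒ (1 − 1/9z)y_{n+1} = (1 + 8/9z)y_n
  so R(z) = (1 + 8/9z)/(1 − 1/9z).

Boundary: |R(x)|=1, x<0.
x=-0.47: |R|=0.5533
R=−1: 1+8/9x = −1+1/9x ⇒ -7/9x=2 ⇒ x=2/(-7/9)=-2.5714
Confirm numerically:
  x=-2.533: |R|=0.97668 <1
  x=-1.779: |R|=0.48539 <1
  x=-1.611: |R|=0.36641 <1
  x=-1.320: |R|=0.15116 <1
  x=-2.908: |R|=1.19785 >1
  x=-2.726: |R|=1.09227 >1
  x=-2.680: |R|=1.06507 >1
Stable set (-2.5714, 0).

left endpoint -2.5714.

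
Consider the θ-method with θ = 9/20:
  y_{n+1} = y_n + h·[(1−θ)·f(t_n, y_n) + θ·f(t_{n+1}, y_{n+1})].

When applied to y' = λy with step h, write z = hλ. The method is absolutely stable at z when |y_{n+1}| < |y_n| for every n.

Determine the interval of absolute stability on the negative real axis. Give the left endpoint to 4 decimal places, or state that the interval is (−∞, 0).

With y'=λy (z=hλ):
  y_{n+1} = y_n + z·[11/20·y_n + 9/20·y_{n+1}] ⇒ (1 − 9/20z)y_{n+1} = (1 + 11/20z)y_n
  R(z) = (1 + 11/20z)/(1 − 9/20z).

Find x<0 with |R(x)|<1.
x=-0.73: |R|=0.4505
R=−1: 1+11/20x = −1+9/20x ⇒ -1/10x=2 ⇒ x=2/(-1/10)=-20.0000
Confirm numerically:
  x=-17.668: |R|=0.97395 <1
  x=-11.935: |R|=0.87341 <1
  x=-8.127: |R|=0.74506 <1
  x=-20.454: |R|=1.00445 >1
  x=-20.437: |R|=1.00429 >1
  x=-20.388: |R|=1.00381 >1
Interval (-20.0000, 0).

(-20.0000, 0).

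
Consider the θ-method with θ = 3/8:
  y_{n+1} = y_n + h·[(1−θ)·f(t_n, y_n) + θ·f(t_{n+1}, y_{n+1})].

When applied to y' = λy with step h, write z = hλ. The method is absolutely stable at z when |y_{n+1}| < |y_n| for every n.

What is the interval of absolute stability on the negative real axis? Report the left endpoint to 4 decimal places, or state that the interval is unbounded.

Set f=λy, z=hλ:
  y_{n+1} = y_n + z·[5/8·y_n + 3/8·y_{n+1}] ⇒ (1 − 3/8z)y_{n+1} = (1 + 5/8z)y_n
  Hence R(z) = (1 + 5/8z)/(1 − 3/8z).

Find x<0 with |R(x)|<1.
x=-0.93: |R|=0.3105
R=−1: 1+5/8x = −1+3/8x ⇒ -1/4x=2 ⇒ x=2/(-1/4)=-8.0000
Confirm numerically:
  x=-7.569: |R|=0.97193 <1
  x=-4.299: |R|=0.64579 <1
  x=-3.966: |R|=0.59453 <1
  x=-8.499: |R|=1.02979 >1
  x=-8.132: |R|=1.00815 >1
  x=-8.121: |R|=1.00748 >1
So |R|<1 on (-8.0000, 0).

z∈(-8.0000,0).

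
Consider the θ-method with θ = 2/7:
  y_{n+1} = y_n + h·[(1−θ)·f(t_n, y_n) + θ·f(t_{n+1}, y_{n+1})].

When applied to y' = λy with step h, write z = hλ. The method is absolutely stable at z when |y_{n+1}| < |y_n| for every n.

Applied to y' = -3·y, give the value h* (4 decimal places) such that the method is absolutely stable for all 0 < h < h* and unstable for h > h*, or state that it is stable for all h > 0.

Set f=λy, z=hλ:
  y_{n+1} = y_n + z·[5/7·y_n + 2/7·y_{n+1}] ⇒ (1 − 2/7z)y_{n+1} = (1 + 5/7z)y_n
  so R(z) = (1 + 5/7z)/(1 − 2/7z).

Find x<0 with |R(x)|<1.
x=-1.09: |R|=0.1688
R=−1: 1+5/7x = −1+2/7x ⇒ -3/7x=2 ⇒ x=2/(-3/7)=-4.6667
Confirm numerically:
  x=-4.421: |R|=0.95348 <1
  x=-3.451: |R|=0.73766 <1
  x=-2.893: |R|=0.58384 <1
  x=-2.244: |R|=0.36734 <1
  x=-5.245: |R|=1.09920 >1
  x=-5.167: |R|=1.08659 >1
Interval (-4.6667, 0).

(-4.6667,0); λ=-3 ⇒ h* = (14/3)/3 = 1.5556.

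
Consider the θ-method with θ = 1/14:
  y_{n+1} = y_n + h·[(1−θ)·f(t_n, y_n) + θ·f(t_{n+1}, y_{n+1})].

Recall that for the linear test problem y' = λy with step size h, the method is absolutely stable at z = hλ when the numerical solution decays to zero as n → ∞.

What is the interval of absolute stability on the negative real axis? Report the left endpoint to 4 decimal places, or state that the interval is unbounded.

Test eqn y'=λy, z=hλ:
  y_{n+1} = y_n + z·[13/14·y_n + 1/14·y_{n+1}] ⇒ (1 − 1/14z)y_{n+1} = (1 + 13/14z)y_n
  R(z) = (1 + 13/14z)/(1 − 1/14z).

Need |R(x)|<1, x<0.
x=-1.52: |R|=0.3711
R=−1: 1+13/14x = −1+1/14x ⇒ -6/7x=2 ⇒ x=2/(-6/7)=-2.3333
Confirm numerically:
  x=-2.129: |R|=0.84798 <1
  x=-1.903: |R|=0.67528 <1
  x=-1.465: |R|=0.32622 <1
  x=-2.873: |R|=1.38381 >1
  x=-2.868: |R|=1.38037 >1
  x=-2.555: |R|=1.16068 >1
Interval (-2.3333, 0).

z∈(-2.3333,0).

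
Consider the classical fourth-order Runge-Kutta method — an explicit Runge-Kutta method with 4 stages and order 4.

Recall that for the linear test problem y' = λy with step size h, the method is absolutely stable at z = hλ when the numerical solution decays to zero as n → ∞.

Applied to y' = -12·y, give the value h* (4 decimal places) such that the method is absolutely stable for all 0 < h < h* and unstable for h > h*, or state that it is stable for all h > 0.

Set f=λy, z=hλ:
  order 4, 4-stage ⇒ R(z)=1+z+z^2/2+z^3/6+z^4/24
  (e.g. R(-0.74)=0.47876, |R|=0.47876)

Boundary: |R(x)|=1, x<0.
x=-0.74: |R|=0.4788
|R(-3.16)|=1.7284 |R(-2.72)|=0.9059 |R(-1.2)|=0.3184
Bisect:
  x_lo=-3.2410 |R|=1.9344  x_hi=-0.0582 |R|=0.9435
  mid=-1.64958 |R|=0.27138 →hi
  mid=-2.44529 |R|=0.59725 →hi
  mid=-2.84314 |R|=1.09077 →lo
  mid=-2.64421 |R|=0.80731 →hi
  mid=-2.74367 |R|=0.93904 →hi
  mid=-2.79341 |R|=1.01230 →lo
  mid=-2.76854 |R|=0.97503 →hi
  ...
  [-2.78544,-2.78525] ⇒ x*=-2.7853
Stable set (-2.7853, 0).

(-2.7853,0); λ=-12 ⇒ h* = 0.2321.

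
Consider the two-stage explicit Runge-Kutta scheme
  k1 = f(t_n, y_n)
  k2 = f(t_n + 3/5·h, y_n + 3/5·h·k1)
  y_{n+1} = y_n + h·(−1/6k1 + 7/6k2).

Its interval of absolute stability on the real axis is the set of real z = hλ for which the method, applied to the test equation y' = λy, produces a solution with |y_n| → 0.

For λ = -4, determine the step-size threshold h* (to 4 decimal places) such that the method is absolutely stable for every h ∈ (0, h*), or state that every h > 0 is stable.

(-1.4286,0); λ=-4 ⇒ h* = (10/7)/4 = 0.3571.

Set f=λy, z=hλ:
  k1=λy_n ⇒ h·k1=z·y_n;  k2=λ(1+3/5z)y_n ⇒ h·k2=z(1+3/5z)y_n
  y_{n+1}/y_n = 1 − 1/6z + 7/6z(1+3/5z) = 1 + z + 7/10z²
  so R(z) = 1 + z + 7/10z².

Need |R(x)|<1, x<0.
x=-1.63: |R|=1.2298
R=1: x+7/10x²=0 ⇒ x=−10/7=-1.4286; min R=1−1/(4·7/10)=0.6429>−1
Confirm numerically:
  x=-1.292: |R|=0.87648 <1
  x=-1.065: |R|=0.72896 <1
  x=-0.715: |R|=0.64286 <1
  x=-0.694: |R|=0.64315 <1
  x=-1.950: |R|=1.71175 >1
  x=-1.470: |R|=1.04263 >1
Interval (-1.4286, 0).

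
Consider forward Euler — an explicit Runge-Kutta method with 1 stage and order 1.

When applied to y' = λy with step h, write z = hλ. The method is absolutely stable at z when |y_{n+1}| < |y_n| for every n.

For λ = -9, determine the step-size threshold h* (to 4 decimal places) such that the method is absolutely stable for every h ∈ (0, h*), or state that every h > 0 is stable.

Test eqn y'=λy, z=hλ:
  order 1, 1-stage ⇒ R(z)=1+z
  (e.g. R(-0.9)=0.10000, |R|=0.10000)

Find x<0 with |R(x)|<1.
x=-0.9: |R|=0.1000
|R(-1.91)|=0.9100 |R(-1.54)|=0.5400 |R(-1.34)|=0.3400
Bisect:
  x_lo=-2.6000 |R|=1.6000  x_hi=-0.2176 |R|=0.7824
  mid=-1.40879 |R|=0.40879 →hi
  mid=-2.00439 |R|=1.00439 →lo
  mid=-1.70659 |R|=0.70659 →hi
  mid=-1.85549 |R|=0.85549 →hi
  mid=-1.92994 |R|=0.92994 →hi
  mid=-1.96716 |R|=0.96716 →hi
  mid=-1.98578 |R|=0.98578 →hi
  mid=-1.99508 |R|=0.99508 →hi
  mid=-1.99974 |R|=0.99974 →hi
  mid=-2.00206 |R|=1.00206 →lo
  ...
  [-2.00003,-1.99988] ⇒ x*=-2.0000
Interval (-2.0000, 0).

(-2.0000,0); λ=-9 ⇒ h* = 0.2222.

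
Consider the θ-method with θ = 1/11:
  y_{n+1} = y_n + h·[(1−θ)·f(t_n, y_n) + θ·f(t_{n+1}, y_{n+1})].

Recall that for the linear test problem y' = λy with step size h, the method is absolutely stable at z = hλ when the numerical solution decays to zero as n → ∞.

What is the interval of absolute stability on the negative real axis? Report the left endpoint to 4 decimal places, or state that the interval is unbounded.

On y'=λy, z=hλ:
  y_{n+1} = y_n + z·[10/11·y_n + 1/11·y_{n+1}] ⇒ (1 − 1/11z)y_{n+1} = (1 + 10/11z)y_n
  R(z) = (1 + 10/11z)/(1 − 1/11z).

Solve |R(x)|<1 on ℝ⁻.
x=-1.12: |R|=0.0165
R=−1: 1+10/11x = −1+1/11x ⇒ -9/11x=2 ⇒ x=2/(-9/11)=-2.4444
Confirm numerically:
  x=-2.248: |R|=0.86655 <1
  x=-1.573: |R|=0.37620 <1
  x=-1.156: |R|=0.04607 <1
  x=-3.008: |R|=1.36208 >1
  x=-2.874: |R|=1.27865 >1
  x=-2.500: |R|=1.03704 >1
So |R|<1 on (-2.4444, 0).

(-2.4444, 0).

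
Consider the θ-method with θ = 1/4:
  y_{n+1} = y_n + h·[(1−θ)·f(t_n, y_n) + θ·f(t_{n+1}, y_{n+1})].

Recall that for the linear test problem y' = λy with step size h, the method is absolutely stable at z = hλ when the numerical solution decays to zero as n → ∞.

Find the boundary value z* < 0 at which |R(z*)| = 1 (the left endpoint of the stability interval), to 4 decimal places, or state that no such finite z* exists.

With y'=λy (z=hλ):
  y_{n+1} = y_n + z·[3/4·y_n + 1/4·y_{n+1}] ⇒ (1 − 1/4z)y_{n+1} = (1 + 3/4z)y_n
  so R(z) = (1 + 3/4z)/(1 − 1/4z).

Solve |R(x)|<1 on ℝ⁻.
x=-0.93: |R|=0.2454
R=−1: 1+3/4x = −1+1/4x ⇒ -1/2x=2 ⇒ x=2/(-1/2)=-4.0000
Confirm numerically:
  x=-3.326: |R|=0.81600 <1
  x=-2.671: |R|=0.60156 <1
  x=-1.990: |R|=0.32888 <1
  x=-4.459: |R|=1.10852 >1
  x=-4.244: |R|=1.05919 >1
  x=-4.228: |R|=1.05542 >1
Interval (-4.0000, 0).

z* = -4.0000.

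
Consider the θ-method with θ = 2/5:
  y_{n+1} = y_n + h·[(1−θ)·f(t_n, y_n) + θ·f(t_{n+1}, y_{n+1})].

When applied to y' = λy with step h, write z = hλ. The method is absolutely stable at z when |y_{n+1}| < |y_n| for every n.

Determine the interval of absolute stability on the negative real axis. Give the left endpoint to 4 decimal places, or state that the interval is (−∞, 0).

(-10.0000, 0).

Test eqn y'=λy, z=hλ:
  y_{n+1} = y_n + z·[3/5·y_n + 2/5·y_{n+1}] ⇒ (1 − 2/5z)y_{n+1} = (1 + 3/5z)y_n
  so R(z) = (1 + 3/5z)/(1 − 2/5z).

Solve |R(x)|<1 on ℝ⁻.
x=-0.93: |R|=0.3222
R=−1: 1+3/5x = −1+2/5x ⇒ -1/5x=2 ⇒ x=2/(-1/5)=-10.0000
Confirm numerically:
  x=-6.825: |R|=0.82976 <1
  x=-6.230: |R|=0.78408 <1
  x=-5.487: |R|=0.71748 <1
  x=-10.209: |R|=1.00822 >1
  x=-10.094: |R|=1.00373 >1
Interval (-10.0000, 0).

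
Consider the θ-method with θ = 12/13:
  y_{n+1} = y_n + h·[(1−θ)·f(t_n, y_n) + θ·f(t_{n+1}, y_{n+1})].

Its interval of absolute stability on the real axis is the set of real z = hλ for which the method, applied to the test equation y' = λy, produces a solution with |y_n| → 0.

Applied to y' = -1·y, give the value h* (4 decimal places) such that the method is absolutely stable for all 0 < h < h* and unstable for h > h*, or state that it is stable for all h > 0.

With y'=λy (z=hλ):
  y_{n+1} = y_n + z·[1/13·y_n + 12/13·y_{n+1}] ⇒ (1 − 12/13z)y_{n+1} = (1 + 1/13z)y_n
  ⇒ R(z) = (1 + 1/13z)/(1 − 12/13z).

Find x<0 with |R(x)|<1.
x=-0.97: |R|=0.4882
x=-2: |R|=0.2973
x=-10: |R|=0.0226
x=-100: |R|=0.0717
θ=12/13≥1/2 ⇒ |1+1/13x|<|1−12/13x| ∀x<0 ⇒ interval (−∞,0).

unbounded; (−∞, 0). Any h>0 works for λ=-1.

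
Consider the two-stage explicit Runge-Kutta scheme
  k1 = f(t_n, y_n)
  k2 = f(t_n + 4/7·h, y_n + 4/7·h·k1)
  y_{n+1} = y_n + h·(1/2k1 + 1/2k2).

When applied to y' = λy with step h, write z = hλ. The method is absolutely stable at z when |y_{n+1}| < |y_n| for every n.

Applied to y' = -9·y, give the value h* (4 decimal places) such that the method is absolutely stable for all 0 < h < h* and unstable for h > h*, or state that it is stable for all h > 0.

(-3.5000,0); λ=-9 ⇒ h* = (7/2)/9 = 0.3889.

With y'=λy (z=hλ):
  k1=λy_n ⇒ h·k1=z·y_n;  k2=λ(1+4/7z)y_n ⇒ h·k2=z(1+4/7z)y_n
  y_{n+1}/y_n = 1 + 1/2z + 1/2z(1+4/7z) = 1 + z + 2/7z²
  ⇒ R(z) = 1 + z + 2/7z².

Boundary: |R(x)|=1, x<0.
x=-0.55: |R|=0.5364
R=1: x+2/7x²=0 ⇒ x=−7/2=-3.5000; min R=1−1/(4·2/7)=0.1250>−1
Confirm numerically:
  x=-2.784: |R|=0.43047 <1
  x=-2.320: |R|=0.21783 <1
  x=-2.170: |R|=0.17540 <1
  x=-1.914: |R|=0.13268 <1
  x=-4.031: |R|=1.61156 >1
  x=-3.696: |R|=1.20698 >1
  x=-3.620: |R|=1.12411 >1
Stable set (-3.5000, 0).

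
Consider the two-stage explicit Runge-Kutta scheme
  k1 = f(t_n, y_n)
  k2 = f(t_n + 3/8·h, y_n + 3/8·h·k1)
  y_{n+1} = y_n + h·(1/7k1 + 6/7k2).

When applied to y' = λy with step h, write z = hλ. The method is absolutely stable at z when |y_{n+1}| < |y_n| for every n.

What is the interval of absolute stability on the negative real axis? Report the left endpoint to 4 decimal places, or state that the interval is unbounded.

On y'=λy, z=hλ:
  k1=λy_n ⇒ h·k1=z·y_n;  k2=λ(1+3/8z)y_n ⇒ h·k2=z(1+3/8z)y_n
  y_{n+1}/y_n = 1 + 1/7z + 6/7z(1+3/8z) = 1 + z + 9/28z²
  so R(z) = 1 + z + 9/28z².

Solve |R(x)|<1 on ℝ⁻.
x=-1.26: |R|=0.2503
R=1: x+9/28x²=0 ⇒ x=−28/9=-3.1111; min R=1−1/(4·9/28)=0.2222>−1
Confirm numerically:
  x=-2.313: |R|=0.40663 <1
  x=-1.756: |R|=0.23514 <1
  x=-1.464: |R|=0.22492 <1
  x=-3.690: |R|=1.68660 >1
  x=-3.365: |R|=1.27461 >1
  x=-3.350: |R|=1.25723 >1
Stable set (-3.1111, 0).

z∈(-3.1111,0).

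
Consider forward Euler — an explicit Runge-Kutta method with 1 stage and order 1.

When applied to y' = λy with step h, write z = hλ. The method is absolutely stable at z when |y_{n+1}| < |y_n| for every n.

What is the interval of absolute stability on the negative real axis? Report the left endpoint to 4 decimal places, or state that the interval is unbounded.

z∈(-2.0000,0).

Set f=λy, z=hλ:
  order 1, 1-stage ⇒ R(z)=1+z
  (e.g. R(-1.69)=-0.69000, |R|=0.69000)

Solve |R(x)|<1 on ℝ⁻.
x=-1.69: |R|=0.6900
|R(-1.83)|=0.8300 |R(-1.73)|=0.7300 |R(-1.38)|=0.3800
Bisect:
  x_lo=-2.3328 |R|=1.3328  x_hi=-0.1486 |R|=0.8514
  mid=-1.24070 |R|=0.24070 →hi
  mid=-1.78674 |R|=0.78674 →hi
  mid=-2.05976 |R|=1.05976 →lo
  mid=-1.92325 |R|=0.92325 →hi
  mid=-1.99151 |R|=0.99151 →hi
  mid=-2.02564 |R|=1.02564 →lo
  mid=-2.00857 |R|=1.00857 →lo
  ...
  [-2.00004,-1.99991] ⇒ x*=-2.0000
Interval (-2.0000, 0).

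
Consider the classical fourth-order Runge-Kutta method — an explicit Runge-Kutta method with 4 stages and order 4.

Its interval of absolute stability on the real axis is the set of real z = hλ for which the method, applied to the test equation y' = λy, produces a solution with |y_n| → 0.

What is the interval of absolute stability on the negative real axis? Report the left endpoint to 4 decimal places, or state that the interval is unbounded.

With y'=λy (z=hλ):
  order 4, 4-stage ⇒ R(z)=1+z+z^2/2+z^3/6+z^4/24
  (e.g. R(-0.98)=0.38177, |R|=0.38177)

Find x<0 with |R(x)|<1.
x=-0.98: |R|=0.3818
|R(-2.55)|=0.6995 |R(-1.88)|=0.3003 |R(-0.76)|=0.4695
Bisect:
  x_lo=-3.4428 |R|=2.5362  x_hi=-0.1446 |R|=0.8654
  mid=-1.79369 |R|=0.28446 →hi
  mid=-2.61824 |R|=0.77600 →hi
  mid=-3.03052 |R|=1.43720 →lo
  mid=-2.82438 |R|=1.06054 →lo
  mid=-2.72131 |R|=0.90774 →hi
  mid=-2.77284 |R|=0.98139 →hi
  mid=-2.79861 |R|=1.02026 →lo
  ...
  [-2.78532,-2.78512] ⇒ x*=-2.7853
Stable set (-2.7853, 0).

(-2.7853, 0).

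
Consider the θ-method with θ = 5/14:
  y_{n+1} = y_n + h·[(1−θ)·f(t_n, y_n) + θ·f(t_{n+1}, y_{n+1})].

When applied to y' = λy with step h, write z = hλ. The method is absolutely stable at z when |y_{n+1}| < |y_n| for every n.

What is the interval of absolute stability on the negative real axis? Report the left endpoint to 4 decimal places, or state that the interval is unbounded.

(-7.0000, 0).

Set f=λy, z=hλ:
  y_{n+1} = y_n + z·[9/14·y_n + 5/14·y_{n+1}] ⇒ (1 − 5/14z)y_{n+1} = (1 + 9/14z)y_n
  Hence R(z) = (1 + 9/14z)/(1 − 5/14z).

Boundary: |R(x)|=1, x<0.
x=-1.75: |R|=0.0769
R=−1: 1+9/14x = −1+5/14x ⇒ -2/7x=2 ⇒ x=2/(-2/7)=-7.0000
Confirm numerically:
  x=-6.308: |R|=0.93922 <1
  x=-6.200: |R|=0.92889 <1
  x=-4.519: |R|=0.72882 <1
  x=-3.974: |R|=0.64263 <1
  x=-7.524: |R|=1.04060 >1
  x=-7.187: |R|=1.01498 >1
  x=-7.144: |R|=1.01158 >1
So |R|<1 on (-7.0000, 0).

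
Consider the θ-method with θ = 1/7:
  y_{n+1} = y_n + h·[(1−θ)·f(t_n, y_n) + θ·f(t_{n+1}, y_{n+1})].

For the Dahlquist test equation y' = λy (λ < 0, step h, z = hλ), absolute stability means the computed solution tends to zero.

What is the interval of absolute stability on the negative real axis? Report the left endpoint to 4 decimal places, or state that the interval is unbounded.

With y'=λy (z=hλ):
  y_{n+1} = y_n + z·[6/7·y_n + 1/7·y_{n+1}] ⇒ (1 − 1/7z)y_{n+1} = (1 + 6/7z)y_n
  so R(z) = (1 + 6/7z)/(1 − 1/7z).

Find x<0 with |R(x)|<1.
x=-0.45: |R|=0.5772
R=−1: 1+6/7x = −1+1/7x ⇒ -5/7x=2 ⇒ x=2/(-5/7)=-2.8000
Confirm numerically:
  x=-2.178: |R|=0.66115 <1
  x=-1.791: |R|=0.42612 <1
  x=-1.385: |R|=0.15623 <1
  x=-1.120: |R|=0.03448 <1
  x=-3.118: |R|=1.15715 >1
  x=-3.067: |R|=1.13261 >1
Interval (-2.8000, 0).

z∈(-2.8000,0).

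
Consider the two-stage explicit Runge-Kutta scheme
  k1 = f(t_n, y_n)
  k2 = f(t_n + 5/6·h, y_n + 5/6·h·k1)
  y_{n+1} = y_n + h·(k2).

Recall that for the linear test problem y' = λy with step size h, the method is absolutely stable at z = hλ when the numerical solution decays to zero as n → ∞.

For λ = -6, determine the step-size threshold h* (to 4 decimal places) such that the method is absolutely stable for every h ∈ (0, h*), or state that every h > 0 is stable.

(-1.2000,0); λ=-6 ⇒ h* = (6/5)/6 = 0.2000.

On y'=λy, z=hλ:
  k1=λy_n ⇒ h·k1=z·y_n;  k2=λ(1+5/6z)y_n ⇒ h·k2=z(1+5/6z)y_n
  y_{n+1}/y_n = 1 + z(1+5/6z) = 1 + z + 5/6z²
  Hence R(z) = 1 + z + 5/6z².

Find x<0 with |R(x)|<1.
x=-1.05: |R|=0.8688
R=1: x+5/6x²=0 ⇒ x=−6/5=-1.2000; min R=1−1/(4·5/6)=0.7000>−1
Confirm numerically:
  x=-1.150: |R|=0.95208 <1
  x=-1.046: |R|=0.86576 <1
  x=-0.822: |R|=0.74107 <1
  x=-0.493: |R|=0.70954 <1
  x=-1.672: |R|=1.65765 >1
  x=-1.642: |R|=1.60480 >1
  x=-1.469: |R|=1.32930 >1
Stable set (-1.2000, 0).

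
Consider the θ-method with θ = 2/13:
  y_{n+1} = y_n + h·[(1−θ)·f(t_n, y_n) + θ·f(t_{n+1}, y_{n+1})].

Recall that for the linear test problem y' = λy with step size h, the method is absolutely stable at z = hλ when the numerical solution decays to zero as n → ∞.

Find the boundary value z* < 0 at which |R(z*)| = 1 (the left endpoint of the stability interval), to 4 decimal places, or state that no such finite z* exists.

left endpoint -2.8889.

Test eqn y'=λy, z=hλ:
  y_{n+1} = y_n + z·[11/13·y_n + 2/13·y_{n+1}] ⇒ (1 − 2/13z)y_{n+1} = (1 + 11/13z)y_n
  so R(z) = (1 + 11/13z)/(1 − 2/13z).

Need |R(x)|<1, x<0.
x=-1.28: |R|=0.0694
R=−1: 1+11/13x = −1+2/13x ⇒ -9/13x=2 ⇒ x=2/(-9/13)=-2.8889
Confirm numerically:
  x=-1.935: |R|=0.49111 <1
  x=-1.771: |R|=0.39179 <1
  x=-1.436: |R|=0.17616 <1
  x=-3.381: |R|=1.22412 >1
  x=-2.978: |R|=1.04231 >1
So |R|<1 on (-2.8889, 0).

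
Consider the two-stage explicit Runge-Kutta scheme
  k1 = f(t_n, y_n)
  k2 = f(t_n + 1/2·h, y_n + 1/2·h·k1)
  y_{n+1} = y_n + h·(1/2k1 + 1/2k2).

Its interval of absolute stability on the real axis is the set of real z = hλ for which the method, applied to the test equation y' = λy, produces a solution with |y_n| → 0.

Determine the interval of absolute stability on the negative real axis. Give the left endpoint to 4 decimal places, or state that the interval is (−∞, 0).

Set f=λy, z=hλ:
  k1=λy_n ⇒ h·k1=z·y_n;  k2=λ(1+1/2z)y_n ⇒ h·k2=z(1+1/2z)y_n
  y_{n+1}/y_n = 1 + 1/2z + 1/2z(1+1/2z) = 1 + z + 1/4z²
  Hence R(z) = 1 + z + 1/4z².

Boundary: |R(x)|=1, x<0.
x=-0.71: |R|=0.4160
R=1: x+1/4x²=0 ⇒ x=−4=-4.0000; min R=1−1/(4·1/4)=0.0000>−1
Confirm numerically:
  x=-2.879: |R|=0.19316 <1
  x=-2.339: |R|=0.02873 <1
  x=-2.057: |R|=0.00081 <1
  x=-4.591: |R|=1.67832 >1
  x=-4.405: |R|=1.44601 >1
Stable set (-4.0000, 0).

(-4.0000, 0).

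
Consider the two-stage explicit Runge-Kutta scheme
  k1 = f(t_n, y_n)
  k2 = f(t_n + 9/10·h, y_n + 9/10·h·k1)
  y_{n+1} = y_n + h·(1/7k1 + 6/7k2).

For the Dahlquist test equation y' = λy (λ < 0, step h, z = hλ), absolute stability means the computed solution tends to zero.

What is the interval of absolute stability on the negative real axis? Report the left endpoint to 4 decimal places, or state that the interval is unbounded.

With y'=λy (z=hλ):
  k1=λy_n ⇒ h·k1=z·y_n;  k2=λ(1+9/10z)y_n ⇒ h·k2=z(1+9/10z)y_n
  y_{n+1}/y_n = 1 + 1/7z + 6/7z(1+9/10z) = 1 + z + 27/35z²
  R(z) = 1 + z + 27/35z².

Solve |R(x)|<1 on ℝ⁻.
x=-0.75: |R|=0.6839
R=1: x+27/35x²=0 ⇒ x=−35/27=-1.2963; min R=1−1/(4·27/35)=0.6759>−1
Confirm numerically:
  x=-1.092: |R|=0.82790 <1
  x=-0.900: |R|=0.72486 <1
  x=-0.816: |R|=0.69766 <1
  x=-1.532: |R|=1.27856 >1
  x=-1.529: |R|=1.27448 >1
Stable set (-1.2963, 0).

z∈(-1.2963,0).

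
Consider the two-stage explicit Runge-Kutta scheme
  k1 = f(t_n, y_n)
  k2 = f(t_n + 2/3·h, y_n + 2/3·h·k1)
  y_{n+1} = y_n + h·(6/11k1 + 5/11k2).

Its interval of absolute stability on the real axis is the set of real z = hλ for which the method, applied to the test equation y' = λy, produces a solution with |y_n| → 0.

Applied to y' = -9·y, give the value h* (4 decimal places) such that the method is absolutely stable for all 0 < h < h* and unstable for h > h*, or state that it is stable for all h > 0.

On y'=λy, z=hλ:
  k1=λy_n ⇒ h·k1=z·y_n;  k2=λ(1+2/3z)y_n ⇒ h·k2=z(1+2/3z)y_n
  y_{n+1}/y_n = 1 + 6/11z + 5/11z(1+2/3z) = 1 + z + 10/33z²
  Hence R(z) = 1 + z + 10/33z².

Boundary: |R(x)|=1, x<0.
x=-0.77: |R|=0.4097
R=1: x+10/33x²=0 ⇒ x=−33/10=-3.3000; min R=1−1/(4·10/33)=0.1750>−1
Confirm numerically:
  x=-2.229: |R|=0.27659 <1
  x=-1.958: |R|=0.20375 <1
  x=-1.332: |R|=0.20564 <1
  x=-3.852: |R|=1.64433 >1
  x=-3.775: |R|=1.54337 >1
  x=-3.332: |R|=1.03231 >1
Stable set (-3.3000, 0).

(-3.3000,0); λ=-9 ⇒ h* = (33/10)/9 = 0.3667.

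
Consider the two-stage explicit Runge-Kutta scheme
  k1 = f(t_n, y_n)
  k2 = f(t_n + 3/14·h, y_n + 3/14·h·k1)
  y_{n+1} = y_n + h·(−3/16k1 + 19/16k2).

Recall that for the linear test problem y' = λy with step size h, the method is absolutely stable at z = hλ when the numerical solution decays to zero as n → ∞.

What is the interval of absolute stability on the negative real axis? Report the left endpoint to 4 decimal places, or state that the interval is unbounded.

Set f=λy, z=hλ:
  k1=λy_n ⇒ h·k1=z·y_n;  k2=λ(1+3/14z)y_n ⇒ h·k2=z(1+3/14z)y_n
  y_{n+1}/y_n = 1 − 3/16z + 19/16z(1+3/14z) = 1 + z + 57/224z²
  Hence R(z) = 1 + z + 57/224z².

Need |R(x)|<1, x<0.
x=-1.51: |R|=0.0702
R=1: x+57/224x²=0 ⇒ x=−224/57=-3.9298; min R=1−1/(4·57/224)=0.0175>−1
Confirm numerically:
  x=-2.525: |R|=0.09737 <1
  x=-2.378: |R|=0.06097 <1
  x=-1.808: |R|=0.02381 <1
  x=-1.796: |R|=0.02480 <1
  x=-4.431: |R|=1.56509 >1
  x=-4.131: |R|=1.21147 >1
Interval (-3.9298, 0).

z∈(-3.9298,0).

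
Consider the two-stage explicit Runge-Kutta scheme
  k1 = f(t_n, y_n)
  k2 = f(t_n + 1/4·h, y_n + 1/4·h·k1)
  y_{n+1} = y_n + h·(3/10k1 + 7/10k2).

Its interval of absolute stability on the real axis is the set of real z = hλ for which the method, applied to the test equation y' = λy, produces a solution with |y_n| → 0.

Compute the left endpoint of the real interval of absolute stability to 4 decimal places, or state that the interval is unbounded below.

On y'=λy, z=hλ:
  k1=λy_n ⇒ h·k1=z·y_n;  k2=λ(1+1/4z)y_n ⇒ h·k2=z(1+1/4z)y_n
  y_{n+1}/y_n = 1 + 3/10z + 7/10z(1+1/4z) = 1 + z + 7/40z²
  ⇒ R(z) = 1 + z + 7/40z².

Find x<0 with |R(x)|<1.
x=-1.41: |R|=0.0621
R=1: x+7/40x²=0 ⇒ x=−40/7=-5.7143; min R=1−1/(4·7/40)=-0.4286>−1
Confirm numerically:
  x=-4.800: |R|=0.23200 <1
  x=-4.723: |R|=0.18068 <1
  x=-3.736: |R|=0.29340 <1
  x=-2.377: |R|=0.38823 <1
  x=-6.060: |R|=1.36663 >1
  x=-6.032: |R|=1.33538 >1
  x=-5.961: |R|=1.25737 >1
So |R|<1 on (-5.7143, 0).

z* = -5.7143.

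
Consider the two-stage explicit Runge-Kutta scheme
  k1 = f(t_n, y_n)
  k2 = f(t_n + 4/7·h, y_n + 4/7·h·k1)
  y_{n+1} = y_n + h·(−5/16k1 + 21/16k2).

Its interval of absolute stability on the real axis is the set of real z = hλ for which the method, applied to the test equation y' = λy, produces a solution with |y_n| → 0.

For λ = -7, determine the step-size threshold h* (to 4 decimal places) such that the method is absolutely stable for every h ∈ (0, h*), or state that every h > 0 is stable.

(-1.3333,0); λ=-7 ⇒ h* = (4/3)/7 = 0.1905.

Test eqn y'=λy, z=hλ:
  k1=λy_n ⇒ h·k1=z·y_n;  k2=λ(1+4/7z)y_n ⇒ h·k2=z(1+4/7z)y_n
  y_{n+1}/y_n = 1 − 5/16z + 21/16z(1+4/7z) = 1 + z + 3/4z²
  ⇒ R(z) = 1 + z + 3/4z².

Solve |R(x)|<1 on ℝ⁻.
x=-1.06: |R|=0.7827
R=1: x+3/4x²=0 ⇒ x=−4/3=-1.3333; min R=1−1/(4·3/4)=0.6667>−1
Confirm numerically:
  x=-1.259: |R|=0.92981 <1
  x=-1.096: |R|=0.80491 <1
  x=-1.028: |R|=0.76459 <1
  x=-0.945: |R|=0.72477 <1
  x=-1.800: |R|=1.63000 >1
  x=-1.499: |R|=1.18625 >1
  x=-1.467: |R|=1.14707 >1
Stable set (-1.3333, 0).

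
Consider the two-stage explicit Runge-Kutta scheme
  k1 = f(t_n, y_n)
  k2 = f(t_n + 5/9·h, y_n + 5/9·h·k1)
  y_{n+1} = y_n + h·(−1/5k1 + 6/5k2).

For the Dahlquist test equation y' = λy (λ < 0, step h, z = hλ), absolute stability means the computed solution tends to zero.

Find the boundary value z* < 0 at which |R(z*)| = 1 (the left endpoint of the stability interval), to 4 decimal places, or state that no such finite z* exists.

Test eqn y'=λy, z=hλ:
  k1=λy_n ⇒ h·k1=z·y_n;  k2=λ(1+5/9z)y_n ⇒ h·k2=z(1+5/9z)y_n
  y_{n+1}/y_n = 1 − 1/5z + 6/5z(1+5/9z) = 1 + z + 2/3z²
  so R(z) = 1 + z + 2/3z².

Need |R(x)|<1, x<0.
x=-1.19: |R|=0.7541
R=1: x+2/3x²=0 ⇒ x=−3/2=-1.5000; min R=1−1/(4·2/3)=0.6250>−1
Confirm numerically:
  x=-1.355: |R|=0.86902 <1
  x=-1.270: |R|=0.80527 <1
  x=-1.256: |R|=0.79569 <1
  x=-1.709: |R|=1.23812 >1
  x=-1.604: |R|=1.11121 >1
Stable set (-1.5000, 0).

left endpoint -1.5000.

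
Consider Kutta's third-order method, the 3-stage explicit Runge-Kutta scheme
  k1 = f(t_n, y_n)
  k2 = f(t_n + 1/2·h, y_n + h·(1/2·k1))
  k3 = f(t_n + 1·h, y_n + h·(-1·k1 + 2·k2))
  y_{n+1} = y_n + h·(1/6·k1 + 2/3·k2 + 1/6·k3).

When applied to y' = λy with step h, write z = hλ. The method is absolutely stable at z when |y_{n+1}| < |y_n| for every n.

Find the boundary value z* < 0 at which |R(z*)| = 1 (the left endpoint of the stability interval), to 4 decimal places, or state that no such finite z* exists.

left endpoint -2.5127.

With y'=λy (z=hλ):
  order 3, 3-stage ⇒ R(z)=1+z+z^2/2+z^3/6
  (e.g. R(-1.39)=0.12845, |R|=0.12845)

Need |R(x)|<1, x<0.
x=-1.39: |R|=0.1284
|R(-2.1)|=0.4385 |R(-1.25)|=0.2057 |R(-0.52)|=0.5918
Bisect:
  x_lo=-3.3729 |R|=3.0800  x_hi=-0.2563 |R|=0.7737
  mid=-1.81462 |R|=0.16408 →hi
  mid=-2.59376 |R|=1.13827 →lo
  mid=-2.20419 |R|=0.55979 →hi
  mid=-2.39898 |R|=0.82249 →hi
  mid=-2.49637 |R|=0.97328 →hi
  mid=-2.54507 |R|=1.05394 →lo
  mid=-2.52072 |R|=1.01316 →lo
  mid=-2.50855 |R|=0.99311 →hi
  mid=-2.51463 |R|=1.00311 →lo
  mid=-2.51159 |R|=0.99810 →hi
  ...
  [-2.51292,-2.51273] ⇒ x*=-2.5127
Stable set (-2.5127, 0).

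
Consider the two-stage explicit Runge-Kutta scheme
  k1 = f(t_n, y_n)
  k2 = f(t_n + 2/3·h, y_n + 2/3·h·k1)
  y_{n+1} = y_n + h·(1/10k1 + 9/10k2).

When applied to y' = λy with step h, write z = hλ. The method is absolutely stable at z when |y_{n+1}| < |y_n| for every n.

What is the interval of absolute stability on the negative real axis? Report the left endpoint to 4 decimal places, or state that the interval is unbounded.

With y'=λy (z=hλ):
  k1=λy_n ⇒ h·k1=z·y_n;  k2=λ(1+2/3z)y_n ⇒ h·k2=z(1+2/3z)y_n
  y_{n+1}/y_n = 1 + 1/10z + 9/10z(1+2/3z) = 1 + z + 3/5z²
  Hence R(z) = 1 + z + 3/5z².

Solve |R(x)|<1 on ℝ⁻.
x=-0.77: |R|=0.5857
R=1: x+3/5x²=0 ⇒ x=−5/3=-1.6667; min R=1−1/(4·3/5)=0.5833>−1
Confirm numerically:
  x=-0.910: |R|=0.58686 <1
  x=-0.886: |R|=0.58500 <1
  x=-0.797: |R|=0.58413 <1
  x=-1.904: |R|=1.27113 >1
  x=-1.762: |R|=1.10079 >1
Interval (-1.6667, 0).

(-1.6667, 0).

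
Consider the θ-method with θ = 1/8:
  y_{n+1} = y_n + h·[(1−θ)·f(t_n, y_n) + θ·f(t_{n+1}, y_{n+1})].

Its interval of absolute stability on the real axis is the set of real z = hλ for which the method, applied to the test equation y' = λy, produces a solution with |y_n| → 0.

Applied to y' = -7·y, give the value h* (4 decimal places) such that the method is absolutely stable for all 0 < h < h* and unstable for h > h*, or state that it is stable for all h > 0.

(-2.6667,0); λ=-7 ⇒ h* = (8/3)/7 = 0.3810.

Test eqn y'=λy, z=hλ:
  y_{n+1} = y_n + z·[7/8·y_n + 1/8·y_{n+1}] ⇒ (1 − 1/8z)y_{n+1} = (1 + 7/8z)y_n
  so R(z) = (1 + 7/8z)/(1 − 1/8z).

Need |R(x)|<1, x<0.
x=-0.87: |R|=0.2153
R=−1: 1+7/8x = −1+1/8x ⇒ -3/4x=2 ⇒ x=2/(-3/4)=-2.6667
Confirm numerically:
  x=-1.897: |R|=0.53339 <1
  x=-1.794: |R|=0.46539 <1
  x=-1.419: |R|=0.20522 <1
  x=-3.252: |R|=1.31212 >1
  x=-2.803: |R|=1.07572 >1
  x=-2.733: |R|=1.03708 >1
Interval (-2.6667, 0).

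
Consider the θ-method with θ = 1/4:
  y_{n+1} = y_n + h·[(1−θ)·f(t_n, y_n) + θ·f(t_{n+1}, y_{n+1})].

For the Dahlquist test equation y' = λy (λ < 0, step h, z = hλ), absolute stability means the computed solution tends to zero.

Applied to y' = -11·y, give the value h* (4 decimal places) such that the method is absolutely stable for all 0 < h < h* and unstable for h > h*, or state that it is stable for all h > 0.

Test eqn y'=λy, z=hλ:
  y_{n+1} = y_n + z·[3/4·y_n + 1/4·y_{n+1}] ⇒ (1 − 1/4z)y_{n+1} = (1 + 3/4z)y_n
  so R(z) = (1 + 3/4z)/(1 − 1/4z).

Solve |R(x)|<1 on ℝ⁻.
x=-1.24: |R|=0.0534
R=−1: 1+3/4x = −1+1/4x ⇒ -1/2x=2 ⇒ x=2/(-1/2)=-4.0000
Confirm numerically:
  x=-3.169: |R|=0.76817 <1
  x=-3.119: |R|=0.75249 <1
  x=-3.092: |R|=0.74394 <1
  x=-1.655: |R|=0.17065 <1
  x=-4.449: |R|=1.10628 >1
  x=-4.416: |R|=1.09886 >1
  x=-4.324: |R|=1.07785 >1
Stable set (-4.0000, 0).

(-4.0000,0); λ=-11 ⇒ h* = (4)/11 = 0.3636.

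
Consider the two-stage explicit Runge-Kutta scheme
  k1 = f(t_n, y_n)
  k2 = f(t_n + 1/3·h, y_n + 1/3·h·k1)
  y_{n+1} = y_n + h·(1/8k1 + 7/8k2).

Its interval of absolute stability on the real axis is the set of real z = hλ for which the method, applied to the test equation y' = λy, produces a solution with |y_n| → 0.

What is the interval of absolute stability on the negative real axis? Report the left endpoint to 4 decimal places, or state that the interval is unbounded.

(-3.4286, 0).

Test eqn y'=λy, z=hλ:
  k1=λy_n ⇒ h·k1=z·y_n;  k2=λ(1+1/3z)y_n ⇒ h·k2=z(1+1/3z)y_n
  y_{n+1}/y_n = 1 + 1/8z + 7/8z(1+1/3z) = 1 + z + 7/24z²
  R(z) = 1 + z + 7/24z².

Boundary: |R(x)|=1, x<0.
x=-1.08: |R|=0.2602
R=1: x+7/24x²=0 ⇒ x=−24/7=-3.4286; min R=1−1/(4·7/24)=0.1429>−1
Confirm numerically:
  x=-3.278: |R|=0.85604 <1
  x=-3.048: |R|=0.66167 <1
  x=-1.716: |R|=0.14286 <1
  x=-3.777: |R|=1.38384 >1
  x=-3.620: |R|=1.20212 >1
So |R|<1 on (-3.4286, 0).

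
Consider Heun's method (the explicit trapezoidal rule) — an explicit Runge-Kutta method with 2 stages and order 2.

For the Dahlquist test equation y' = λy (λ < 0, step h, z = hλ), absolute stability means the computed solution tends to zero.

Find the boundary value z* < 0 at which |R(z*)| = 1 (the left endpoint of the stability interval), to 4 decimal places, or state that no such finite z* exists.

On y'=λy, z=hλ:
  order 2, 2-stage ⇒ R(z)=1+z+z^2/2
  (e.g. R(-0.92)=0.50320, |R|=0.50320)

Need |R(x)|<1, x<0.
x=-0.92: |R|=0.5032
|R(-2.39)|=1.4661 |R(-1.21)|=0.5221 |R(-0.59)|=0.5840
Bisect:
  x_lo=-2.3780 |R|=1.4495  x_hi=-0.0511 |R|=0.9502
  mid=-1.21459 |R|=0.52302 →hi
  mid=-1.79631 |R|=0.81705 →hi
  mid=-2.08717 |R|=1.09097 →lo
  mid=-1.94174 |R|=0.94343 →hi
  mid=-2.01445 |R|=1.01456 →lo
  mid=-1.97809 |R|=0.97833 →hi
  mid=-1.99627 |R|=0.99628 →hi
  mid=-2.00536 |R|=1.00538 →lo
  mid=-2.00082 |R|=1.00082 →lo
  ...
  [-2.00011,-1.99997] ⇒ x*=-2.0000
So |R|<1 on (-2.0000, 0).

left endpoint -2.0000.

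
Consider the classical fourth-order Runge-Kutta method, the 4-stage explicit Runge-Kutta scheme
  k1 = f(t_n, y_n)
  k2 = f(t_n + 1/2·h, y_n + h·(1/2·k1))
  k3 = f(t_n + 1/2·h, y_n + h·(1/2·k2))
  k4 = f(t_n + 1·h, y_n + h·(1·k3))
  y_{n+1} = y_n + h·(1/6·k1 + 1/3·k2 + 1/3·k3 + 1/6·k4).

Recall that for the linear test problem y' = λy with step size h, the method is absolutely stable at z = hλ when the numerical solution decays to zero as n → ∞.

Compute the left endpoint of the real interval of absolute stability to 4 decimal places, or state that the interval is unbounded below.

On y'=λy, z=hλ:
  order 4, 4-stage ⇒ R(z)=1+z+z^2/2+z^3/6+z^4/24
  (e.g. R(-0.96)=0.38873, |R|=0.38873)

Find x<0 with |R(x)|<1.
x=-0.96: |R|=0.3887
|R(-2.93)|=1.2410 |R(-1.9)|=0.3048 |R(-1.11)|=0.3414
Bisect:
  x_lo=-3.6432 |R|=3.2744  x_hi=-0.1834 |R|=0.8324
  mid=-1.91332 |R|=0.30809 →hi
  mid=-2.77827 |R|=0.98946 →hi
  mid=-3.21074 |R|=1.85519 →lo
  mid=-2.99450 |R|=1.36404 →lo
  mid=-2.88638 |R|=1.16342 →lo
  mid=-2.83232 |R|=1.07325 →lo
  mid=-2.80529 |R|=1.03058 →lo
  ...
  [-2.78545,-2.78523] ⇒ x*=-2.7853
Stable set (-2.7853, 0).

left endpoint -2.7853.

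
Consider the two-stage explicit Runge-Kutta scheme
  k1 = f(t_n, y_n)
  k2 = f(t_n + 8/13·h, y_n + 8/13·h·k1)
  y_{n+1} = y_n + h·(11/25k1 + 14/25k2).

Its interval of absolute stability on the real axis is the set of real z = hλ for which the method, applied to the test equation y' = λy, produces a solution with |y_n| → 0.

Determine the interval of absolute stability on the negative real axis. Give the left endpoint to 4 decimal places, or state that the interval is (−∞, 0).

Set f=λy, z=hλ:
  k1=λy_n ⇒ h·k1=z·y_n;  k2=λ(1+8/13z)y_n ⇒ h·k2=z(1+8/13z)y_n
  y_{n+1}/y_n = 1 + 11/25z + 14/25z(1+8/13z) = 1 + z + 112/325z²
  ⇒ R(z) = 1 + z + 112/325z².

Boundary: |R(x)|=1, x<0.
x=-0.46: |R|=0.6129
R=1: x+112/325x²=0 ⇒ x=−325/112=-2.9018; min R=1−1/(4·112/325)=0.2746>−1
Confirm numerically:
  x=-2.628: |R|=0.75205 <1
  x=-1.889: |R|=0.34070 <1
  x=-1.219: |R|=0.29309 <1
  x=-3.367: |R|=1.53980 >1
  x=-3.357: |R|=1.52663 >1
  x=-2.975: |R|=1.07506 >1
Stable set (-2.9018, 0).

(-2.9018, 0).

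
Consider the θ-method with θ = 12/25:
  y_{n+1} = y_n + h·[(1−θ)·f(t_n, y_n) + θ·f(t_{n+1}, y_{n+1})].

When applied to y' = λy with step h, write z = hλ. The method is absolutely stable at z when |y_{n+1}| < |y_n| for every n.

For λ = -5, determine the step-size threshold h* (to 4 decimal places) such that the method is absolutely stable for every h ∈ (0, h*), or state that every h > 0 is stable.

(-50.0000,0); λ=-5 ⇒ h* = (50)/5 = 10.0000.

With y'=λy (z=hλ):
  y_{n+1} = y_n + z·[13/25·y_n + 12/25·y_{n+1}] ⇒ (1 − 12/25z)y_{n+1} = (1 + 13/25z)y_n
  Hence R(z) = (1 + 13/25z)/(1 − 12/25z).

Solve |R(x)|<1 on ℝ⁻.
x=-1.31: |R|=0.1957
R=−1: 1+13/25x = −1+12/25x ⇒ -1/25x=2 ⇒ x=2/(-1/25)=-50.0000
Confirm numerically:
  x=-33.970: |R|=0.96295 <1
  x=-27.397: |R|=0.93611 <1
  x=-26.131: |R|=0.92950 <1
  x=-21.309: |R|=0.89779 <1
  x=-50.450: |R|=1.00071 >1
  x=-50.280: |R|=1.00045 >1
  x=-50.143: |R|=1.00023 >1
So |R|<1 on (-50.0000, 0).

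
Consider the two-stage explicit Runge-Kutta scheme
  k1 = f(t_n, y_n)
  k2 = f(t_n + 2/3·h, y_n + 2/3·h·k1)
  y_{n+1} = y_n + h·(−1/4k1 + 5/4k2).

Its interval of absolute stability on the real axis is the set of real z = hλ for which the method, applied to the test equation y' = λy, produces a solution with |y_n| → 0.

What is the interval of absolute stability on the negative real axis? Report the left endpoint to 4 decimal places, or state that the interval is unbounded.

(-1.2000, 0).

Set f=λy, z=hλ:
  k1=λy_n ⇒ h·k1=z·y_n;  k2=λ(1+2/3z)y_n ⇒ h·k2=z(1+2/3z)y_n
  y_{n+1}/y_n = 1 − 1/4z + 5/4z(1+2/3z) = 1 + z + 5/6z²
  Hence R(z) = 1 + z + 5/6z².

Boundary: |R(x)|=1, x<0.
x=-0.49: |R|=0.7101
R=1: x+5/6x²=0 ⇒ x=−6/5=-1.2000; min R=1−1/(4·5/6)=0.7000>−1
Confirm numerically:
  x=-1.023: |R|=0.84911 <1
  x=-0.925: |R|=0.78802 <1
  x=-0.534: |R|=0.70363 <1
  x=-1.263: |R|=1.06631 >1
  x=-1.221: |R|=1.02137 >1
Interval (-1.2000, 0).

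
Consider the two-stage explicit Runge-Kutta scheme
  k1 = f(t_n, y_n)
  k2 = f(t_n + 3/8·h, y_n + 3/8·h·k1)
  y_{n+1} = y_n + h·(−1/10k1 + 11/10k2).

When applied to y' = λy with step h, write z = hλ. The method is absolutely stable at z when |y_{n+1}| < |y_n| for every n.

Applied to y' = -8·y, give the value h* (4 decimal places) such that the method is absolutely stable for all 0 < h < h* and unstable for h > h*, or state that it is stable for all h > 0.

With y'=λy (z=hλ):
  k1=λy_n ⇒ h·k1=z·y_n;  k2=λ(1+3/8z)y_n ⇒ h·k2=z(1+3/8z)y_n
  y_{n+1}/y_n = 1 − 1/10z + 11/10z(1+3/8z) = 1 + z + 33/80z²
  R(z) = 1 + z + 33/80z².

Find x<0 with |R(x)|<1.
x=-1.7: |R|=0.4921
R=1: x+33/80x²=0 ⇒ x=−80/33=-2.4242; min R=1−1/(4·33/80)=0.3939>−1
Confirm numerically:
  x=-2.024: |R|=0.66584 <1
  x=-1.916: |R|=0.59831 <1
  x=-1.117: |R|=0.39767 <1
  x=-2.978: |R|=1.68025 >1
  x=-2.598: |R|=1.18621 >1
  x=-2.473: |R|=1.04974 >1
Stable set (-2.4242, 0).

(-2.4242,0); λ=-8 ⇒ h* = (80/33)/8 = 0.3030.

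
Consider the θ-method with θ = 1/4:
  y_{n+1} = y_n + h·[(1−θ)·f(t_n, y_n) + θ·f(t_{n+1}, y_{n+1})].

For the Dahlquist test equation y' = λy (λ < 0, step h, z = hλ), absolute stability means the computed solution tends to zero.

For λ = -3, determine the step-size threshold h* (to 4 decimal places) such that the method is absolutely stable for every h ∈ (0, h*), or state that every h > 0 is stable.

Test eqn y'=λy, z=hλ:
  y_{n+1} = y_n + z·[3/4·y_n + 1/4·y_{n+1}] ⇒ (1 − 1/4z)y_{n+1} = (1 + 3/4z)y_n
  Hence R(z) = (1 + 3/4z)/(1 − 1/4z).

Solve |R(x)|<1 on ℝ⁻.
x=-1.11: |R|=0.1311
R=−1: 1+3/4x = −1+1/4x ⇒ -1/2x=2 ⇒ x=2/(-1/2)=-4.0000
Confirm numerically:
  x=-3.967: |R|=0.99172 <1
  x=-3.642: |R|=0.90631 <1
  x=-2.057: |R|=0.35843 <1
  x=-4.190: |R|=1.04640 >1
  x=-4.171: |R|=1.04186 >1
  x=-4.059: |R|=1.01464 >1
Interval (-4.0000, 0).

(-4.0000,0); λ=-3 ⇒ h* = (4)/3 = 1.3333.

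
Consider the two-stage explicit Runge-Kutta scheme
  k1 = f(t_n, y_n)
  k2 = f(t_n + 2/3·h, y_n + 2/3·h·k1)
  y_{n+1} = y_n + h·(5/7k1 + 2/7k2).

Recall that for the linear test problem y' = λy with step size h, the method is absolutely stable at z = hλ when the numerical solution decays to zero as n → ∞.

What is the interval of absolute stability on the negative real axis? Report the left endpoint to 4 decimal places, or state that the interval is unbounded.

With y'=λy (z=hλ):
  k1=λy_n ⇒ h·k1=z·y_n;  k2=λ(1+2/3z)y_n ⇒ h·k2=z(1+2/3z)y_n
  y_{n+1}/y_n = 1 + 5/7z + 2/7z(1+2/3z) = 1 + z + 4/21z²
  Hence R(z) = 1 + z + 4/21z².

Solve |R(x)|<1 on ℝ⁻.
x=-0.5: |R|=0.5476
R=1: x+4/21x²=0 ⇒ x=−21/4=-5.2500; min R=1−1/(4·4/21)=-0.3125>−1
Confirm numerically:
  x=-4.078: |R|=0.08964 <1
  x=-3.969: |R|=0.03156 <1
  x=-3.270: |R|=0.23326 <1
  x=-5.816: |R|=1.62702 >1
  x=-5.667: |R|=1.45012 >1
Stable set (-5.2500, 0).

(-5.2500, 0).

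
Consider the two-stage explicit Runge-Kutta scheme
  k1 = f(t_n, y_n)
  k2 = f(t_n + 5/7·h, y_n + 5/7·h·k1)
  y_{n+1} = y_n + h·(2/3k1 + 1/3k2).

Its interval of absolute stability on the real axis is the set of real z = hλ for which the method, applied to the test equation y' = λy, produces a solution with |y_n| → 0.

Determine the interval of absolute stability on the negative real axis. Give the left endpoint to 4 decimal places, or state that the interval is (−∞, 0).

Test eqn y'=λy, z=hλ:
  k1=λy_n ⇒ h·k1=z·y_n;  k2=λ(1+5/7z)y_n ⇒ h·k2=z(1+5/7z)y_n
  y_{n+1}/y_n = 1 + 2/3z + 1/3z(1+5/7z) = 1 + z + 5/21z²
  ⇒ R(z) = 1 + z + 5/21z².

Boundary: |R(x)|=1, x<0.
x=-0.34: |R|=0.6875
R=1: x+5/21x²=0 ⇒ x=−21/5=-4.2000; min R=1−1/(4·5/21)=-0.0500>−1
Confirm numerically:
  x=-3.546: |R|=0.44784 <1
  x=-2.371: |R|=0.03251 <1
  x=-2.176: |R|=0.04862 <1
  x=-4.727: |R|=1.59313 >1
  x=-4.609: |R|=1.44883 >1
  x=-4.236: |R|=1.03631 >1
Stable set (-4.2000, 0).

z∈(-4.2000,0).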